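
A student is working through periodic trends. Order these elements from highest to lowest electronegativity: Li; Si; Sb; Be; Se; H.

H is in period 1, group 1; Li is in period 2, group 1; Be is in period 2, group 2; Si is in period 3, group 14; Se is in period 4, group 16; Sb is in period 5, group 15.
Electronegativity increases across a period and decreases down a group, tracking effective nuclear charge and atomic size.
Here both period and group differ, so the two effects have to be weighed against each other.
Be > Li: both are in period 2; the period trend gives Be the larger value.
Si > Be: period and group pull opposite ways; the across-period shift dominates (1.90 vs 1.57).
Sb > Si: period and group pull opposite ways; the across-period shift dominates (2.05 vs 1.90).
H > Sb: period and group pull opposite ways; the down-group shift dominates (2.20 vs 2.05).
Se > H: the two effects oppose for this pair; the across-period effect wins (2.55 vs 2.20).
Approximate values (Pauling): H 2.20, Li 0.98, Be 1.57, Si 1.90, Se 2.55, Sb 2.05.
So from highest to lowest: Se > H > Sb > Si > Be > Li.

Se, H, Sb, Si, Be, Li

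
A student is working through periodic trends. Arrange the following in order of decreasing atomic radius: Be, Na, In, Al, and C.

Na > In > Al > Be > C

Be is in period 2, group 2; C is in period 2, group 14; Na is in period 3, group 1; Al is in period 3, group 13; In is in period 5, group 13.
Radius decreases left→right (rising Z_eff, same n) and increases top→bottom (higher n).
These span different periods and groups, so the two trends combine.
Be > C: both are in period 2; the period trend gives Be the larger value.
Al > Be: period and group pull opposite ways; the down-group shift dominates (126 vs 102 pm).
In > Al: they share group 13; the group trend gives In the larger value.
Na > In: the two effects oppose for this pair; the across-period effect wins (155 vs 142 pm).
For reference (pm): Be 102, C 75, Na 155, Al 126, In 142.
So from largest to smallest: Na > In > Al > Be > C.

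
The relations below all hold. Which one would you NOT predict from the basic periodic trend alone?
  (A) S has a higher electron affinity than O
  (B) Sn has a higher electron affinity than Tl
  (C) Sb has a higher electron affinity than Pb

The general trend: electron affinity increases across a period and decreases down a group.
(A) S (period 3, group 16) vs O (period 2, group 16): the stated order contradicts the simple trend.
(B) Sn (period 5, group 14) vs Tl (period 6, group 13): the stated order agrees with the simple trend.
(C) Sb (period 5, group 15) vs Pb (period 6, group 14): the stated order agrees with the simple trend.
The exception is (A): the compact 2p subshell of O repels the added electron more than S's larger 3p does.

(A)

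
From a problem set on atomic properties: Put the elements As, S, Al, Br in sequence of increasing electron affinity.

Al < As < S < Br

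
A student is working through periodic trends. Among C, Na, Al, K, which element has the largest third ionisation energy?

Na

The third ionization energy removes an electron from the +2 ion. For each element: C²⁺ still has 2 valence electrons; Na²⁺ is already 1 electron into the core; Al²⁺ still has 1 valence electron; K²⁺ is already 1 electron into the core.
Usually core removal costs more than valence removal, but here the competition is close: a tightly held n=2 valence electron can cost more to remove than an n=3 core electron, so the actual values have to decide it.
Valence configurations: C²⁺ [He]2s², Al²⁺ [Ne]3s¹.
The numbers (kJ/mol): C 4620, Na 6910, Al 2745, K 4420.
Putting it together, IE_3: Al < K < C < Na.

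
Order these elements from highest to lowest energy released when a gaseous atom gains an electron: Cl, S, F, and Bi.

Cl > F > S > Bi

F is in period 2, group 17; S is in period 3, group 16; Cl is in period 3, group 17; Bi is in period 6, group 15.
EA tends to increase across a period and decrease down a group, though the pattern is less regular than for IE or radius.
Neither a single period nor a single group — weigh both effects.
S > Bi: both effects reinforce here, so S is clearly the higher of the two.
F > S: both effects reinforce here, so F is clearly the higher of the two.
Cl > F: this pair runs against the simple trend — see the exception note.
Note the exception: Cl has a higher electron affinity than F, contrary to the simple trend — F's small 2p subshell makes the incoming electron feel strong e⁻–e⁻ repulsion, so Cl actually releases more energy on gaining an electron.
For reference (kJ/mol): F 328, S 200, Cl 349, Bi 91.
So from highest to lowest: Cl > F > S > Bi.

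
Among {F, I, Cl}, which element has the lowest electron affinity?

F is in period 2, group 17; Cl is in period 3, group 17; I is in period 5, group 17.
Atoms with high Z_eff and room in the valence shell (especially the halogens) have the most exothermic electron affinities.
All are in group 17; the group trend (electron affinity increases up the group) applies, with the exception below.
Note the exception: Cl has a higher electron affinity than F, contrary to the simple trend — F's small 2p subshell makes the incoming electron feel strong e⁻–e⁻ repulsion, so Cl actually releases more energy on gaining an electron.
For reference (kJ/mol): F 328, Cl 349, I 295.
The lowest electron affinity among these belongs to I.

I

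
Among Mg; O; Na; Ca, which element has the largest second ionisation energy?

Na

After 1 electron has been removed, what remains? Mg⁺ still has 1 valence electron; O⁺ still has 5 valence electrons; Na⁺ is the bare [Ne] core; Ca⁺ still has 1 valence electron.
Core electrons are held far more tightly than valence electrons, so Na tops the IE_2 order.
Valence configurations: Mg⁺ [Ne]3s¹, O⁺ [He]2s²2p³, Ca⁺ [Ar]4s¹.
The numbers (kJ/mol): Mg 1451, O 3388, Na 4562, Ca 1145.
Overall IE_2 order: Ca < Mg < O < Na.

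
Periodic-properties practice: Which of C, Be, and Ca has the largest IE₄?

Be

IE_4 is the cost of taking one more electron from the +3 cation: C³⁺ still has 1 valence electron; Be³⁺ is already 1 electron into the core; Ca³⁺ is already 1 electron into the core.
Breaking into a closed-shell core is much more expensive than removing a leftover valence electron — Ca and Be have the largest IE_4 here.
The numbers (kJ/mol): C 6223, Be 21007, Ca 6491.
Putting it together, IE_4: C < Ca < Be.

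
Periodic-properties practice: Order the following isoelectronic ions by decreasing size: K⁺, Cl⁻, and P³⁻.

P³⁻, Cl⁻, K⁺

All of these have 18 electrons, so size is governed by nuclear charge alone: the more protons, the stronger the pull on the same electron cloud, and the smaller the ion.
Nuclear charges: K⁺ (Z=19), Cl⁻ (Z=17), P³⁻ (Z=15).
Largest to smallest: P³⁻ > Cl⁻ > K⁺.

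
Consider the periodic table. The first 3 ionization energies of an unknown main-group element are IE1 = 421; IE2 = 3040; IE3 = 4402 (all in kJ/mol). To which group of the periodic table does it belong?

Group 1

Look for the largest jump between consecutive ionization energies: IE2/IE1 ≈ 7.2, far larger than any earlier ratio.
That jump marks the point where a core electron is being removed. So the atom has 1 valence electron.
A main-group element with 1 valence electron is in group 1.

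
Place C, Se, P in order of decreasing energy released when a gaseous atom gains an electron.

Se, C, P

C is in period 2, group 14; P is in period 3, group 15; Se is in period 4, group 16.
Electron affinity generally becomes more exothermic across a period toward the halogens and less exothermic down a group.
These sit on a diagonal, where the across-period and down-group effects partly cancel.
C > P: the two effects oppose for this pair; the down-group effect wins (122 vs 72 kJ/mol).
Se > C: the two effects oppose for this pair; the across-period effect wins (195 vs 122 kJ/mol).
Approximate values (kJ/mol): C 122, P 72, Se 195.
So from highest to lowest: Se > C > P.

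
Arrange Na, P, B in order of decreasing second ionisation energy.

Na, B, P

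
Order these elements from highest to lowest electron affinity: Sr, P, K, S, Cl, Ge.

Cl > S > Ge > P > K > Sr

P is in period 3, group 15; S is in period 3, group 16; Cl is in period 3, group 17; K is in period 4, group 1; Ge is in period 4, group 14; Sr is in period 5, group 2.
Electron affinity generally becomes more exothermic across a period toward the halogens and less exothermic down a group.
Here both period and group differ, so the two effects have to be weighed against each other.
K > Sr: the two effects oppose for this pair; the down-group effect wins (48 vs 5 kJ/mol).
P > K: relative to K, both the across-period and down-group shifts push P's electron affinity up.
Ge > P: this pair runs against the simple trend — see the exception note.
S > Ge: both effects reinforce here, so S is clearly the higher of the two.
Cl > S: Cl lies to the right of S in period 3, so the across-period effect alone puts Cl higher.
Note the exception: Ge has a higher electron affinity than P, contrary to the simple trend — adding an electron to P's half-filled np³ subshell costs electron-pairing energy.
Tabulated electron affinity (kJ/mol): P 72, S 200, Cl 349, K 48, Ge 119, Sr 5.
So from highest to lowest: Cl > S > Ge > P > K > Sr.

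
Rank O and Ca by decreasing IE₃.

O > Ca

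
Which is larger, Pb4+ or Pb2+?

Pb2+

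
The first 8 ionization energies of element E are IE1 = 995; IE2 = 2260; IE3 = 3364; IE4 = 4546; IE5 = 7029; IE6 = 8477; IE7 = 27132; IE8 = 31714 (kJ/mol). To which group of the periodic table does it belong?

Group 16

Look for the largest jump between consecutive ionization energies: IE7/IE6 ≈ 3.2, far larger than any earlier ratio.
That jump marks the point where a core electron is being removed. So the atom has 6 valence electrons.
A main-group element with 6 valence electrons is in group 16.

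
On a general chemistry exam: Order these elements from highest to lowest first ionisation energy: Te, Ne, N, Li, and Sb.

Removing the outermost electron gets harder across a period and easier down a group.
Here both period and group differ, so the two effects have to be weighed against each other.
Sb > Li: the two effects oppose for this pair; the across-period effect wins (831 vs 520 kJ/mol).
Te > Sb: both are in period 5; the period trend gives Te the larger value.
N > Te: the two effects oppose for this pair; the down-group effect wins (1402 vs 869 kJ/mol).
Ne > N: both are in period 2; the period trend gives Ne the larger value.
Tabulated first ionization energy (kJ/mol): Li 520, N 1402, Ne 2081, Sb 831, Te 869.
So from highest to lowest: Ne > N > Te > Sb > Li.

Ne > N > Te > Sb > Li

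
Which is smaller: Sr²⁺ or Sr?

Sr²⁺

Forming Sr²⁺ removes 2 electrons from Sr. Fewer electrons for the same nuclear charge means less shielding and a higher Z_eff on the remaining electrons, and for main-group metals the entire outer shell is lost.
A cation is smaller than its parent atom: Sr²⁺ < Sr.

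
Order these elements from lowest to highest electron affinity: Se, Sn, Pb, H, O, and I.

Pb, H, Sn, O, Se, I

Atoms with high Z_eff and room in the valence shell (especially the halogens) have the most exothermic electron affinities.
Neither a single period nor a single group — weigh both effects.
H > Pb: the two effects oppose for this pair; the down-group effect wins (73 vs 35 kJ/mol).
Sn > H: the two effects oppose for this pair; the across-period effect wins (107 vs 73 kJ/mol).
O > Sn: relative to Sn, both the across-period and down-group shifts push O's electron affinity up.
Se > O: this pair runs against the simple trend — see the exception note.
I > Se: period and group pull opposite ways; the across-period shift dominates (295 vs 195 kJ/mol).
Note the exception: Se has a higher electron affinity than O, contrary to the simple trend — O's compact 2p subshell gives strong electron–electron repulsion on the added electron.
Approximate values (kJ/mol): H 73, O 141, Se 195, Sn 107, I 295, Pb 35.
So from lowest to highest: Pb < H < Sn < O < Se < I.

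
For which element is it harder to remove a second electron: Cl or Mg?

After 1 electron has been removed, what remains? Cl⁺ still has 6 valence electrons; Mg⁺ still has 1 valence electron.
All are still removing valence electrons, so compare the +1 ions as you would atoms: IE_2 generally rises across a period (higher Z_eff) and falls down a group (larger shell), subject to the usual subshell exceptions.
Valence configurations: Cl⁺ [Ne]3s²3p⁴, Mg⁺ [Ne]3s¹.
Tabulated IE_2 (kJ/mol): Cl 2298, Mg 1451.
Hence IE_2: Mg < Cl.

Cl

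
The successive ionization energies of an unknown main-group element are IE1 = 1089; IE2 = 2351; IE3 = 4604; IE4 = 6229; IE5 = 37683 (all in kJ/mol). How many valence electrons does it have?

4

Look for the largest jump between consecutive ionization energies: IE5/IE4 ≈ 6.0, far larger than any earlier ratio.
That jump marks the point where a core electron is being removed. So the atom has 4 valence electrons.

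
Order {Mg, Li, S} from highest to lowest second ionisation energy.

Li > S > Mg

Consider each +1 ion: Mg⁺ still has 1 valence electron; Li⁺ is the bare [He] core; S⁺ still has 5 valence electrons.
Pulling an electron out of a noble-gas core costs far more than removing a remaining valence electron, so Li sits at the high end of IE_2.
Valence configurations: Mg⁺ [Ne]3s¹, S⁺ [Ne]3s²3p³.
Approximate IE_2 values (kJ/mol): Mg 1451, Li 7298, S 2252.
So the second ionization energies run Mg < S < Li.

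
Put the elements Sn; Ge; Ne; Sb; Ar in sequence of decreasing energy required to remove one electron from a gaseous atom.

Ne is in period 2, group 18; Ar is in period 3, group 18; Ge is in period 4, group 14; Sn is in period 5, group 14; Sb is in period 5, group 15.
Across a period the outer electron is held more tightly (higher IE₁); down a group it sits in a higher shell, more shielded, and comes off more easily.
Here both period and group differ, so the two effects have to be weighed against each other.
Ge > Sn: they share group 14; the group trend gives Ge the larger value.
Sb > Ge: period and group pull opposite ways; the across-period shift dominates (831 vs 762 kJ/mol).
Ar > Sb: relative to Sb, both the across-period and down-group shifts push Ar's first ionization energy up.
Ne > Ar: Ne sits above Ar in group 18, so the down-group effect alone puts Ne higher.
Tabulated first ionization energy (kJ/mol): Ne 2081, Ar 1521, Ge 762, Sn 709, Sb 831.
So from highest to lowest: Ne > Ar > Sb > Ge > Sn.

Ne, Ar, Sb, Ge, Sn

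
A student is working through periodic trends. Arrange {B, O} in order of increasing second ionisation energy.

B < O

Consider each +1 ion: B⁺ still has 2 valence electrons; O⁺ still has 5 valence electrons.
All are still removing valence electrons, so compare the +1 ions as you would atoms: IE_2 generally rises across a period (higher Z_eff) and falls down a group (larger shell), subject to the usual subshell exceptions.
Valence configurations: B⁺ [He]2s², O⁺ [He]2s²2p³.
Tabulated IE_2 (kJ/mol): B 2427, O 3388.
So the second ionization energies run B < O.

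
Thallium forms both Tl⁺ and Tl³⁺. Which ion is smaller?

Tl³⁺

Both ions have Z = 81 protons, but Tl³⁺ has lost more electrons, so its remaining electrons feel a larger effective nuclear charge per electron and are pulled in more tightly.
Higher positive charge → smaller ion, so Tl⁺ > Tl³⁺.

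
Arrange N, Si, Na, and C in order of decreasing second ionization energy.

Na > N > C > Si

Consider each +1 ion: N⁺ still has 4 valence electrons; Si⁺ still has 3 valence electrons; Na⁺ is the bare [Ne] core; C⁺ still has 3 valence electrons.
Core electrons are held far more tightly than valence electrons, so Na tops the IE_2 order.
Valence configurations: N⁺ [He]2s²2p², Si⁺ [Ne]3s²3p¹, C⁺ [He]2s²2p¹.
Approximate IE_2 values (kJ/mol): N 2856, Si 1577, Na 4562, C 2353.
Hence IE_2: Si < C < N < Na.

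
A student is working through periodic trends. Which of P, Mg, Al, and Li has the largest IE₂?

Li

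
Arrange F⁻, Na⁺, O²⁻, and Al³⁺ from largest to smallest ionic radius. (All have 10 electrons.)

All of these have 10 electrons, so size is governed by nuclear charge alone: the more protons, the stronger the pull on the same electron cloud, and the smaller the ion.
Nuclear charges: Al³⁺ (Z=13), Na⁺ (Z=11), F⁻ (Z=9), O²⁻ (Z=8).
Largest to smallest: O²⁻ > F⁻ > Na⁺ > Al³⁺.

O²⁻ > F⁻ > Na⁺ > Al³⁺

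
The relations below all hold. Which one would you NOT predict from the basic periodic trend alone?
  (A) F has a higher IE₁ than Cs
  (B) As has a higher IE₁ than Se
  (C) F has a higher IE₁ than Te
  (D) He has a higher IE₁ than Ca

The general trend: IE₁ increases across a period and decreases down a group.
(A) F (period 2, group 17) vs Cs (period 6, group 1): the stated order agrees with the simple trend.
(B) As (period 4, group 15) vs Se (period 4, group 16): the stated order contradicts the simple trend.
(C) F (period 2, group 17) vs Te (period 5, group 16): the stated order agrees with the simple trend.
(D) He (period 1, group 18) vs Ca (period 4, group 2): the stated order agrees with the simple trend.
The exception is (B): Se (4p⁴) ionizes more easily than half-filled As (4p³).

(B)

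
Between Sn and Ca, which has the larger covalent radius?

Ca is in period 4, group 2; Sn is in period 5, group 14.
Across a period the added protons contract the valence shell; down a group each new principal shell makes the atom larger.
Here both period and group differ, so the two effects have to be weighed against each other.
Ca > Sn: period and group pull opposite ways; the across-period shift dominates (171 vs 140 pm).
For reference (pm): Ca 171, Sn 140.
So Ca has the larger covalent radius (Ca > Sn).

Ca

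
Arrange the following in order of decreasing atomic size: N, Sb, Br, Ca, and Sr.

Sr, Ca, Sb, Br, N

N is in period 2, group 15; Ca is in period 4, group 2; Br is in period 4, group 17; Sr is in period 5, group 2; Sb is in period 5, group 15.
Moving right in a period, electrons are added to the same shell under a stronger nuclear pull, so atoms get smaller; moving down, a new shell is opened and atoms get larger.
Neither a single period nor a single group — weigh both effects.
Br > N: the two effects oppose for this pair; the down-group effect wins (114 vs 71 pm).
Sb > Br: relative to Br, both the across-period and down-group shifts push Sb's atomic radius up.
Ca > Sb: period and group pull opposite ways; the across-period shift dominates (171 vs 140 pm).
Sr > Ca: Sr sits below Ca in group 2, so the down-group effect alone puts Sr larger.
Tabulated atomic radius (pm): N 71, Ca 171, Br 114, Sr 185, Sb 140.
So from largest to smallest: Sr > Ca > Sb > Br > N.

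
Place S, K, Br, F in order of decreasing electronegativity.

F is in period 2, group 17; S is in period 3, group 16; K is in period 4, group 1; Br is in period 4, group 17.
Smaller atoms with higher effective nuclear charge are more electronegative.
Neither a single period nor a single group — weigh both effects.
S > K: both effects reinforce here, so S is clearly the higher of the two.
Br > S: period and group pull opposite ways; the across-period shift dominates (2.96 vs 2.58).
F > Br: they share group 17; the group trend gives F the larger value.
Approximate values (Pauling): F 3.98, S 2.58, K 0.82, Br 2.96.
So from highest to lowest: F > Br > S > K.

F > Br > S > K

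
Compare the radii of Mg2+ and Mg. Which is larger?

Forming Mg2+ removes 2 electrons from Mg. Fewer electrons for the same nuclear charge means less shielding and a higher Z_eff on the remaining electrons, and for main-group metals the entire outer shell is lost.
A cation is smaller than its parent atom: Mg2+ < Mg.

Mg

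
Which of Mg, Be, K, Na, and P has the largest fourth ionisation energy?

After 3 electrons have been removed, what remains? Mg³⁺ is already 1 electron into the core; Be³⁺ is already 1 electron into the core; K³⁺ is already 2 electrons into the core; Na³⁺ is already 2 electrons into the core; P³⁺ still has 2 valence electrons.
Breaking into a closed-shell core is much more expensive than removing a leftover valence electron — K, Na, Mg and Be have the largest IE_4 here.
The numbers (kJ/mol): Mg 10543, Be 21007, K 5877, Na 9543, P 4964.
So the fourth ionization energies run P < K < Na < Mg < Be.

Be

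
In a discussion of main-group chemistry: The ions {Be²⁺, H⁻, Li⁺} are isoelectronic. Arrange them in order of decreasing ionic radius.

H⁻ > Li⁺ > Be²⁺

All of these have 2 electrons, so size is governed by nuclear charge alone: the more protons, the stronger the pull on the same electron cloud, and the smaller the ion.
Nuclear charges: Be²⁺ (Z=4), Li⁺ (Z=3), H⁻ (Z=1).
Largest to smallest: H⁻ > Li⁺ > Be²⁺.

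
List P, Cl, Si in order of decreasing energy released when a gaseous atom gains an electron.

Electron affinity generally becomes more exothermic across a period toward the halogens and less exothermic down a group.
All lie in period 3; the across-period trend (electron affinity increases left to right) applies, with the exception below.
Note the exception: Si has a higher electron affinity than P, contrary to the simple trend — adding an electron to P's half-filled 3p³ is unfavourable, so Si (3p²) has the more exothermic EA.
Tabulated electron affinity (kJ/mol): Si 134, P 72, Cl 349.
So from highest to lowest: Cl > Si > P.

Cl, Si, P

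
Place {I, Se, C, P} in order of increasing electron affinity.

C is in period 2, group 14; P is in period 3, group 15; Se is in period 4, group 16; I is in period 5, group 17.
Adding an electron releases more energy for atoms nearer the top right (short of the noble gases).
These sit on a diagonal, where the across-period and down-group effects partly cancel.
C > P: the two effects oppose for this pair; the down-group effect wins (122 vs 72 kJ/mol).
Se > C: the two effects oppose for this pair; the across-period effect wins (195 vs 122 kJ/mol).
I > Se: period and group pull opposite ways; the across-period shift dominates (295 vs 195 kJ/mol).
Tabulated electron affinity (kJ/mol): C 122, P 72, Se 195, I 295.
So from lowest to highest: P < C < Se < I.

P < C < Se < I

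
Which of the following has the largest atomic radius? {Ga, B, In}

In

B is in period 2, group 13; Ga is in period 4, group 13; In is in period 5, group 13.
Across a period the added protons contract the valence shell; down a group each new principal shell makes the atom larger.
All are in group 13, so atomic radius increases down the group.
The largest atomic radius among these belongs to In.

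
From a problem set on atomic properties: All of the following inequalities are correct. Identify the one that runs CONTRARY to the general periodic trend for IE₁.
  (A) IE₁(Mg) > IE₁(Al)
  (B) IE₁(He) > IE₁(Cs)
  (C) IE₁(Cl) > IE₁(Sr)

(A)

The general trend: IE₁ increases across a period and decreases down a group.
(A) Mg (period 3, group 2) vs Al (period 3, group 13): the stated order contradicts the simple trend.
(B) He (period 1, group 18) vs Cs (period 6, group 1): the stated order agrees with the simple trend.
(C) Cl (period 3, group 17) vs Sr (period 5, group 2): the stated order agrees with the simple trend.
The exception is (A): Al's single 3p electron is easier to remove than one from Mg's filled 3s².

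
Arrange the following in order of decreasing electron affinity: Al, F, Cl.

F is in period 2, group 17; Al is in period 3, group 13; Cl is in period 3, group 17.
Atoms with high Z_eff and room in the valence shell (especially the halogens) have the most exothermic electron affinities.
Neither a single period nor a single group — weigh both effects.
F > Al: both effects reinforce here, so F is clearly the higher of the two.
Cl > F: this pair runs against the simple trend — see the exception note.
Note the exception: Cl has a higher electron affinity than F, contrary to the simple trend — F's small 2p subshell makes the incoming electron feel strong e⁻–e⁻ repulsion, so Cl actually releases more energy on gaining an electron.
For reference (kJ/mol): F 328, Al 42, Cl 349.
So from highest to lowest: Cl > F > Al.

Cl > F > Al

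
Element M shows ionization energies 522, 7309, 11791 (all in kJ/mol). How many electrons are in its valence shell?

1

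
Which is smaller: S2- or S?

S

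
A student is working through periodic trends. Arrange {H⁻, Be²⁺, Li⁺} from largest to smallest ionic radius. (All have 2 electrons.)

All of these have 2 electrons, so size is governed by nuclear charge alone: the more protons, the stronger the pull on the same electron cloud, and the smaller the ion.
Nuclear charges: Be²⁺ (Z=4), Li⁺ (Z=3), H⁻ (Z=1).
Largest to smallest: H⁻ > Li⁺ > Be²⁺.

H⁻ > Li⁺ > Be²⁺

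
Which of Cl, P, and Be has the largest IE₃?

After 2 electrons have been removed, what remains? Cl²⁺ still has 5 valence electrons; P²⁺ still has 3 valence electrons; Be²⁺ is the bare [He] core.
Pulling an electron out of a noble-gas core costs far more than removing a remaining valence electron, so Be sits at the high end of IE_3.
Valence configurations: Cl²⁺ [Ne]3s²3p³, P²⁺ [Ne]3s²3p¹.
Approximate IE_3 values (kJ/mol): Cl 3822, P 2914, Be 14849.
Hence IE_3: P < Cl < Be.

Be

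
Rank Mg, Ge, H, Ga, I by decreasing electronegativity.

H is in period 1, group 1; Mg is in period 3, group 2; Ga is in period 4, group 13; Ge is in period 4, group 14; I is in period 5, group 17.
Smaller atoms with higher effective nuclear charge are more electronegative.
Here both period and group differ, so the two effects have to be weighed against each other.
Ga > Mg: period and group pull opposite ways; the across-period shift dominates (1.81 vs 1.31).
Ge > Ga: Ge lies to the right of Ga in period 4, so the across-period effect alone puts Ge higher.
H > Ge: the two effects oppose for this pair; the down-group effect wins (2.20 vs 2.01).
I > H: period and group pull opposite ways; the across-period shift dominates (2.66 vs 2.20).
For reference (Pauling): H 2.20, Mg 1.31, Ga 1.81, Ge 2.01, I 2.66.
So from highest to lowest: I > H > Ge > Ga > Mg.

I > H > Ge > Ga > Mg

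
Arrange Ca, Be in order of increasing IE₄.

Ca, Be

After 3 electrons have been removed, what remains? Ca³⁺ is already 1 electron into the core; Be³⁺ is already 1 electron into the core.
All of these are removing an electron from a noble-gas core or deeper; the smaller core (lower principal quantum number) is held far more tightly, and within a period the higher nuclear charge binds the same core more tightly.
The numbers (kJ/mol): Ca 6491, Be 21007.
Hence IE_4: Ca < Be.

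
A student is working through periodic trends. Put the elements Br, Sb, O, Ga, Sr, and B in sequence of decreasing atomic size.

B is in period 2, group 13; O is in period 2, group 16; Ga is in period 4, group 13; Br is in period 4, group 17; Sr is in period 5, group 2; Sb is in period 5, group 15.
Radius decreases left→right (rising Z_eff, same n) and increases top→bottom (higher n).
Here both period and group differ, so the two effects have to be weighed against each other.
B > O: B lies to the left of O in period 2, so the across-period effect alone puts B larger.
Br > B: period and group pull opposite ways; the down-group shift dominates (114 vs 85 pm).
Ga > Br: Ga lies to the left of Br in period 4, so the across-period effect alone puts Ga larger.
Sb > Ga: the two effects oppose for this pair; the down-group effect wins (140 vs 124 pm).
Sr > Sb: both are in period 5; the period trend gives Sr the larger value.
Approximate values (pm): B 85, O 63, Ga 124, Br 114, Sr 185, Sb 140.
So from largest to smallest: Sr > Sb > Ga > Br > B > O.

Sr, Sb, Ga, Br, B, O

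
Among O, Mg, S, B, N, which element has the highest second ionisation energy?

O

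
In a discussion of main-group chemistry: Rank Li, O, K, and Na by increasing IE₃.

The third ionization energy removes an electron from the +2 ion. For each element: Li²⁺ is already 1 electron into the core; O²⁺ still has 4 valence electrons; K²⁺ is already 1 electron into the core; Na²⁺ is already 1 electron into the core.
Usually core removal costs more than valence removal, but here the competition is close: a tightly held n=2 valence electron can cost more to remove than an n=3 core electron, so the actual values have to decide it.
Approximate IE_3 values (kJ/mol): Li 11815, O 5300, K 4420, Na 6910.
Hence IE_3: K < O < Na < Li.

K, O, Na, Li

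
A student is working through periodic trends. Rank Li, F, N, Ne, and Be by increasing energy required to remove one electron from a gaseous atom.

Li is in period 2, group 1; Be is in period 2, group 2; N is in period 2, group 15; F is in period 2, group 17; Ne is in period 2, group 18.
Across a period the outer electron is held more tightly (higher IE₁); down a group it sits in a higher shell, more shielded, and comes off more easily.
All lie in period 2, so first ionization energy increases left to right.
So from lowest to highest: Li < Be < N < F < Ne.

Li < Be < N < F < Ne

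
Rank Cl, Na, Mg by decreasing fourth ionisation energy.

Mg, Na, Cl

Consider each +3 ion: Cl³⁺ still has 4 valence electrons; Na³⁺ is already 2 electrons into the core; Mg³⁺ is already 1 electron into the core.
Breaking into a closed-shell core is much more expensive than removing a leftover valence electron — Na and Mg have the largest IE_4 here.
Approximate IE_4 values (kJ/mol): Cl 5159, Na 9543, Mg 10543.
Putting it together, IE_4: Cl < Na < Mg.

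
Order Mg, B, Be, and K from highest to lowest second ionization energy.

The second ionization energy removes an electron from the +1 ion. For each element: Mg⁺ still has 1 valence electron; B⁺ still has 2 valence electrons; Be⁺ still has 1 valence electron; K⁺ is the bare [Ar] core.
Core electrons are held far more tightly than valence electrons, so K tops the IE_2 order.
Valence configurations: Mg⁺ [Ne]3s¹, B⁺ [He]2s², Be⁺ [He]2s¹.
Approximate IE_2 values (kJ/mol): Mg 1451, B 2427, Be 1757, K 3052.
Hence IE_2: Mg < Be < B < K.

K, B, Be, Mg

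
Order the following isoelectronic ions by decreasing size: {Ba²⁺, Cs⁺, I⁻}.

I⁻ > Cs⁺ > Ba²⁺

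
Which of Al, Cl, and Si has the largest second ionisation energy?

After 1 electron has been removed, what remains? Al⁺ still has 2 valence electrons; Cl⁺ still has 6 valence electrons; Si⁺ still has 3 valence electrons.
All are still removing valence electrons, so compare the +1 ions as you would atoms: IE_2 generally rises across a period (higher Z_eff) and falls down a group (larger shell), subject to the usual subshell exceptions.
Valence configurations: Al⁺ [Ne]3s², Cl⁺ [Ne]3s²3p⁴, Si⁺ [Ne]3s²3p¹.
Si⁺ loses a lone 3p electron whereas Al⁺ must break into a filled 3s² pair, so IE_2(Al) > IE_2(Si) even though Si has the higher nuclear charge.
Tabulated IE_2 (kJ/mol): Al 1817, Cl 2298, Si 1577.
Putting it together, IE_2: Si < Al < Cl.

Cl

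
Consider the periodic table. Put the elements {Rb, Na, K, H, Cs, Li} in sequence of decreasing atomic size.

Cs > Rb > K > Na > Li > H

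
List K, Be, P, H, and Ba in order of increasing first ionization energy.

H is in period 1, group 1; Be is in period 2, group 2; P is in period 3, group 15; K is in period 4, group 1; Ba is in period 6, group 2.
Across a period the outer electron is held more tightly (higher IE₁); down a group it sits in a higher shell, more shielded, and comes off more easily.
Here both period and group differ, so the two effects have to be weighed against each other.
Ba > K: the two effects oppose for this pair; the across-period effect wins (503 vs 419 kJ/mol).
Be > Ba: they share group 2; the group trend gives Be the larger value.
P > Be: the two effects oppose for this pair; the across-period effect wins (1012 vs 900 kJ/mol).
H > P: the two effects oppose for this pair; the down-group effect wins (1312 vs 1012 kJ/mol).
Approximate values (kJ/mol): H 1312, Be 900, P 1012, K 419, Ba 503.
So from lowest to highest: K < Ba < Be < P < H.

K < Ba < Be < P < H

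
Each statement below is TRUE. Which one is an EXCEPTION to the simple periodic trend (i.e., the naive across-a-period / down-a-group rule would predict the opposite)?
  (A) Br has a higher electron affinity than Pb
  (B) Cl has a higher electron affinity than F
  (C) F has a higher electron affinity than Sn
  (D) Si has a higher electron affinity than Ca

(B)

The general trend: electron affinity increases across a period and decreases down a group.
(A) Br (period 4, group 17) vs Pb (period 6, group 14): the stated order agrees with the simple trend.
(B) Cl (period 3, group 17) vs F (period 2, group 17): the stated order contradicts the simple trend.
(C) F (period 2, group 17) vs Sn (period 5, group 14): the stated order agrees with the simple trend.
(D) Si (period 3, group 14) vs Ca (period 4, group 2): the stated order agrees with the simple trend.
The exception is (B): F's small 2p subshell makes the incoming electron feel strong e⁻–e⁻ repulsion, so Cl actually releases more energy on gaining an electron.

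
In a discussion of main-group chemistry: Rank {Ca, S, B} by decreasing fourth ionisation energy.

Consider each +3 ion: Ca³⁺ is already 1 electron into the core; S³⁺ still has 3 valence electrons; B³⁺ is the bare [He] core.
Pulling an electron out of a noble-gas core costs far more than removing a remaining valence electron, so Ca and B sit at the high end of IE_4.
Approximate IE_4 values (kJ/mol): Ca 6491, S 4556, B 25026.
Putting it together, IE_4: S < Ca < B.

B > Ca > S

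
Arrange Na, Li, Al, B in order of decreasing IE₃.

Li > Na > B > Al

After 2 electrons have been removed, what remains? Na²⁺ is already 1 electron into the core; Li²⁺ is already 1 electron into the core; Al²⁺ still has 1 valence electron; B²⁺ still has 1 valence electron.
Breaking into a closed-shell core is much more expensive than removing a leftover valence electron — Na and Li have the largest IE_3 here.
Valence configurations: Al²⁺ [Ne]3s¹, B²⁺ [He]2s¹.
Approximate IE_3 values (kJ/mol): Na 6910, Li 11815, Al 2745, B 3660.
Putting it together, IE_3: Al < B < Na < Li.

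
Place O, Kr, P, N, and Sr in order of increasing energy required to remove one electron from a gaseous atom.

N is in period 2, group 15; O is in period 2, group 16; P is in period 3, group 15; Kr is in period 4, group 18; Sr is in period 5, group 2.
IE₁ increases left→right with effective nuclear charge and decreases top→bottom as the valence shell moves farther out.
Neither a single period nor a single group — weigh both effects.
P > Sr: both effects reinforce here, so P is clearly the higher of the two.
O > P: both effects reinforce here, so O is clearly the higher of the two.
Kr > O: the two effects oppose for this pair; the across-period effect wins (1351 vs 1314 kJ/mol).
N > Kr: the two effects oppose for this pair; the down-group effect wins (1402 vs 1351 kJ/mol).
Note the exception: N has a higher first ionization energy than O, contrary to the simple trend — pairing an electron in O's 2p⁴ costs repulsion energy, so O ionizes more easily than half-filled N (2p³).
For reference (kJ/mol): N 1402, O 1314, P 1012, Kr 1351, Sr 550.
So from lowest to highest: Sr < P < O < Kr < N.

Sr < P < O < Kr < N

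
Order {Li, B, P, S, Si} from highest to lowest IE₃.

Li, B, S, Si, P

The third ionization energy removes an electron from the +2 ion. For each element: Li²⁺ is already 1 electron into the core; B²⁺ still has 1 valence electron; P²⁺ still has 3 valence electrons; S²⁺ still has 4 valence electrons; Si²⁺ still has 2 valence electrons.
Core electrons are held far more tightly than valence electrons, so Li tops the IE_3 order.
Valence configurations: B²⁺ [He]2s¹, P²⁺ [Ne]3s²3p¹, S²⁺ [Ne]3s²3p², Si²⁺ [Ne]3s².
P²⁺ loses a lone 3p electron whereas Si²⁺ must break into a filled 3s² pair, so IE_3(Si) > IE_3(P) even though P has the higher nuclear charge.
The numbers (kJ/mol): Li 11815, B 3660, P 2914, S 3357, Si 3232.
So the third ionization energies run P < Si < S < B < Li.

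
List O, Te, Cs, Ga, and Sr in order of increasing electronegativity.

Cs < Sr < Ga < Te < O

EN rises left→right (higher Z_eff, smaller atoms) and falls top→bottom (larger, more shielded atoms).
These span different periods and groups, so the two trends combine.
Sr > Cs: relative to Cs, both the across-period and down-group shifts push Sr's electronegativity up.
Ga > Sr: relative to Sr, both the across-period and down-group shifts push Ga's electronegativity up.
Te > Ga: period and group pull opposite ways; the across-period shift dominates (2.10 vs 1.81).
O > Te: O sits above Te in group 16, so the down-group effect alone puts O higher.
Tabulated electronegativity (Pauling): O 3.44, Ga 1.81, Sr 0.95, Te 2.10, Cs 0.79.
So from lowest to highest: Cs < Sr < Ga < Te < O.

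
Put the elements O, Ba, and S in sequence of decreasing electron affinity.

O is in period 2, group 16; S is in period 3, group 16; Ba is in period 6, group 2.
Atoms with high Z_eff and room in the valence shell (especially the halogens) have the most exothermic electron affinities.
Here both period and group differ, so the two effects have to be weighed against each other.
O > Ba: both effects reinforce here, so O is clearly the higher of the two.
S > O: this pair runs against the simple trend — see the exception note.
Note the exception: S has a higher electron affinity than O, contrary to the simple trend — the compact 2p subshell of O repels the added electron more than S's larger 3p does.
For reference (kJ/mol): O 141, S 200, Ba 14.
So from highest to lowest: S > O > Ba.

S > O > Ba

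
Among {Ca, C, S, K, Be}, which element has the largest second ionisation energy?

Consider each +1 ion: Ca⁺ still has 1 valence electron; C⁺ still has 3 valence electrons; S⁺ still has 5 valence electrons; K⁺ is the bare [Ar] core; Be⁺ still has 1 valence electron.
Core electrons are held far more tightly than valence electrons, so K tops the IE_2 order.
Valence configurations: Ca⁺ [Ar]4s¹, C⁺ [He]2s²2p¹, S⁺ [Ne]3s²3p³, Be⁺ [He]2s¹.
The numbers (kJ/mol): Ca 1145, C 2353, S 2252, K 3052, Be 1757.
Overall IE_2 order: Ca < Be < S < C < K.

K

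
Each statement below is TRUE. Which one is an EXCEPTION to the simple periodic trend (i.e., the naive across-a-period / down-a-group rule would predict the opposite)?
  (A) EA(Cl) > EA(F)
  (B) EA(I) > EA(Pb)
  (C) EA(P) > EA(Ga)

The general trend: electron affinity increases across a period and decreases down a group.
(A) Cl (period 3, group 17) vs F (period 2, group 17): the stated order contradicts the simple trend.
(B) I (period 5, group 17) vs Pb (period 6, group 14): the stated order agrees with the simple trend.
(C) P (period 3, group 15) vs Ga (period 4, group 13): the stated order agrees with the simple trend.
The exception is (A): F's small 2p subshell makes the incoming electron feel strong e⁻–e⁻ repulsion, so Cl actually releases more energy on gaining an electron.

(A)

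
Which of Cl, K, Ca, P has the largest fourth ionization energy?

The fourth ionization energy removes an electron from the +3 ion. For each element: Cl³⁺ still has 4 valence electrons; K³⁺ is already 2 electrons into the core; Ca³⁺ is already 1 electron into the core; P³⁺ still has 2 valence electrons.
Core electrons are held far more tightly than valence electrons, so K and Ca top the IE_4 order.
Valence configurations: Cl³⁺ [Ne]3s²3p², P³⁺ [Ne]3s².
Approximate IE_4 values (kJ/mol): Cl 5159, K 5877, Ca 6491, P 4964.
Putting it together, IE_4: P < Cl < K < Ca.

Ca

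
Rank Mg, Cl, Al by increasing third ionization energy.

Al < Cl < Mg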